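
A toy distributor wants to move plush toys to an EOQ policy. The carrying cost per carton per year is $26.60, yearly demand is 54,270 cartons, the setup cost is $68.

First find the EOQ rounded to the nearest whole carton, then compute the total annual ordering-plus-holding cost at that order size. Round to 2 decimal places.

$14,011.68

Q* = √(2·D·S / H) = √(2·54,270·68 / 26.6) = √277,470.7 ≈ 526.75 → Q = 527 cartons
Orders/yr = 54,270/527 = 102.979; ordering cost = 102.979 × $68 = $7,002.58
Average inventory = 527/2 = 263.5; holding cost = 263.5 × $26.6 = $7,009.10
Total = $7,002.58 + $7,009.10 = $14,011.68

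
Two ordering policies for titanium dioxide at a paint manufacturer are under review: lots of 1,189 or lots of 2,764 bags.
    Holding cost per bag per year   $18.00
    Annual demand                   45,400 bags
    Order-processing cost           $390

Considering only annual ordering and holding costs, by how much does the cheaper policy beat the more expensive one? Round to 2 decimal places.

$5,689.43

For each Q, cost = (D/Q)·S + (Q/2)·H.
TC(1,189) = (45,400/1,189)×390 + (1,189/2)×18 = $25,592.51
TC(2,764) = (45,400/2,764)×390 + (2,764/2)×18 = $31,281.93
|ΔTC| = |$25,592.51 − $31,281.93| = $5,689.43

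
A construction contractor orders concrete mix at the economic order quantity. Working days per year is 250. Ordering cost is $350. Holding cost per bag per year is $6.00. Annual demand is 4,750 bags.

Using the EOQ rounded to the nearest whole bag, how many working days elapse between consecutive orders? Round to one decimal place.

Optimal lot size Q* = (2 × 4,750 × $350 / $6)^½ ≈ 744.42 → Q = 744 bags
T = Q/D × 250 days = 744/4,750 × 250 = 39.158 days

39.2 days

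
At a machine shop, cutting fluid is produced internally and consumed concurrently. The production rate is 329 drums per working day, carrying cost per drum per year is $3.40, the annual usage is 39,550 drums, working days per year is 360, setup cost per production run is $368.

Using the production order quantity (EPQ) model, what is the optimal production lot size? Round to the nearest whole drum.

Daily demand d = 39,550/360 = 109.861; p = 329; 1 − d/p = 0.66608
EPQ = √(2DS / (H(1 − d/p)))
    = √(2 × 39,550 × 368 / (3.4 × 0.66608)) ≈ 3,585.18

3,585 drums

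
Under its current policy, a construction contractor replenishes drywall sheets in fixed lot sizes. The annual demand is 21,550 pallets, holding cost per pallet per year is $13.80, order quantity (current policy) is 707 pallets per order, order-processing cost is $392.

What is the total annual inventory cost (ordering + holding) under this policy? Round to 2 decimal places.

$16,826.81

Annual ordering cost = (D/Q)·S = (21,550/707) × 392 = $11,948.51
Annual holding cost  = (Q/2)·H = (707/2) × 13.8 = $4,878.30
Total = $11,948.51 + $4,878.30 = $16,826.81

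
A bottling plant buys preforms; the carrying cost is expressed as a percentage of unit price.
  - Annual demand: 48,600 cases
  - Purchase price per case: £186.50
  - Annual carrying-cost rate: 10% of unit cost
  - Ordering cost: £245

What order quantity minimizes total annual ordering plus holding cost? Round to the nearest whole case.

Carrying cost H = £186.5 × 10% = £18.6500/case/yr
2DS/H = 2·48,600·245/18.65 = 1,276,890.08
EOQ = √1,276,890.08 ≈ 1,130.00

1,130 cases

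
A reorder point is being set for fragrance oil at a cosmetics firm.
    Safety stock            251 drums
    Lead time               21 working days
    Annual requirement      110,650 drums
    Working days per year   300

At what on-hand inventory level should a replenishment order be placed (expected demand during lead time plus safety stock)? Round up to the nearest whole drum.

7,997 drums

Daily demand d = 110,650 / 300 = 368.833 drums/day
Demand during lead time = 368.833 × 21 = 7,745.50
Reorder point = 7,745.50 + 251 = 7,996.50 → round up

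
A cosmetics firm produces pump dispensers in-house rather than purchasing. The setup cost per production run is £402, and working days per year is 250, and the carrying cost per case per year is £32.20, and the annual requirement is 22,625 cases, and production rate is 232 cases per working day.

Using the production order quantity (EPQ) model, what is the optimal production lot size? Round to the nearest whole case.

Daily demand d = 22,625/250 = 90.500; p = 232; 1 − d/p = 0.60991
EPQ = √(2DS / (H(1 − d/p)))
    = √(2 × 22,625 × 402 / (32.2 × 0.60991)) ≈ 962.41

962 cases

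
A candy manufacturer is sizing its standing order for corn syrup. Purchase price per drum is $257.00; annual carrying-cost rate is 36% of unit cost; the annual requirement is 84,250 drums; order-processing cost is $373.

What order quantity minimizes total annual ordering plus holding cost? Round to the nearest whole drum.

Carrying cost H = $257 × 36% = $92.5200/drum/yr
Q* = √(2·D·S / H) = √(2·84,250·373 / 92.52) = √679,318.0 ≈ 824.21

824 drums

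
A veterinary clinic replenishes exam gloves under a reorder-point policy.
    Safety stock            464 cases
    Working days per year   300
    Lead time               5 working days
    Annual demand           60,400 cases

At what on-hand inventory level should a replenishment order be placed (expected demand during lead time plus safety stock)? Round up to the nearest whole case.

1,471 cases

Daily demand d = 60,400 / 300 = 201.333 cases/day
Demand during lead time = 201.333 × 5 = 1,006.67
Reorder point = 1,006.67 + 464 = 1,470.67 → round up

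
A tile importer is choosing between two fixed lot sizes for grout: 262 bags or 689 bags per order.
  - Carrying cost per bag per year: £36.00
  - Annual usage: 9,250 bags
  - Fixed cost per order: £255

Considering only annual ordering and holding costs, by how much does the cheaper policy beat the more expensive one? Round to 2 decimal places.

£2,106.58

TC(Q) = (D/Q)S + (Q/2)H
TC(262) = (9,250/262)×255 + (262/2)×36 = £13,718.86
TC(689) = (9,250/689)×255 + (689/2)×36 = £15,825.44
Cheaper: Q = 262.  Difference = £2,106.58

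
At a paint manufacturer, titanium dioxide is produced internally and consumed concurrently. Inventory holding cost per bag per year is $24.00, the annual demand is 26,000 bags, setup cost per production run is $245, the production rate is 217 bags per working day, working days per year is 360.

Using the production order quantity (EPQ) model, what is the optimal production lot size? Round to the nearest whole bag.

d = 26,000/360 = 72.2222 bags/day;  effective holding cost H(1 − d/p) = 24·(1 − 72.2222/217) = 16.01229
Q* = √(2DS / H_eff) = √(2·26,000·245 / 16.01229) ≈ 891.99

892 bags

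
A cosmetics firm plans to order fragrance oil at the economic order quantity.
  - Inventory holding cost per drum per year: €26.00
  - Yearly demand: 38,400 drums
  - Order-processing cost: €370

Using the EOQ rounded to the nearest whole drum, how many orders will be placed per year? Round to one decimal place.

36.7 orders per year

Q* = √(2·D·S / H) = √(2·38,400·370 / 26) = √1,092,923.1 ≈ 1,045.43 → Q = 1,045
N = D/Q = 38,400/1,045 ≈ 36.746 orders/yr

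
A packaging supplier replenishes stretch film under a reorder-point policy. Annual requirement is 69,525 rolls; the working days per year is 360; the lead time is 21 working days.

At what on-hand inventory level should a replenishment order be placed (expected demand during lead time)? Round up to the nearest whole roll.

Daily demand d = 69,525 / 360 = 193.125 rolls/day
Demand during lead time = 193.125 × 21 = 4,055.62
Reorder point = 4,055.62 → round up

4,056 rolls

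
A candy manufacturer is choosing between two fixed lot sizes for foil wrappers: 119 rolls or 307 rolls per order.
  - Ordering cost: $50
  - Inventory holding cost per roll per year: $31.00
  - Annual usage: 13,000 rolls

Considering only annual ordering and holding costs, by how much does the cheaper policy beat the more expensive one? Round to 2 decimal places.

$430.92

TC(Q) = (D/Q)S + (Q/2)H
TC(119) = (13,000/119)×50 + (119/2)×31 = $7,306.68
TC(307) = (13,000/307)×50 + (307/2)×31 = $6,875.76
Cheaper: Q = 307.  Difference = $430.92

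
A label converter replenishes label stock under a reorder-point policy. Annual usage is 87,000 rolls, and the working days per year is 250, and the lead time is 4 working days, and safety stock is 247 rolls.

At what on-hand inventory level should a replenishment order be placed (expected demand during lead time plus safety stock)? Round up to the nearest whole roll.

1,639 rolls

Daily demand d = 87,000 / 250 = 348.000 rolls/day
Demand during lead time = 348.000 × 4 = 1,392.00
Reorder point = 1,392.00 + 247 = 1,639.00 → round up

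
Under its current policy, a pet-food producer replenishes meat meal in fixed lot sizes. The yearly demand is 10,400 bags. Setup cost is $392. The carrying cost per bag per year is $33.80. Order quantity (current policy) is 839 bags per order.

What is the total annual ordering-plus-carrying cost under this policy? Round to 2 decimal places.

$19,038.22

Annual ordering cost = (D/Q)·S = (10,400/839) × 392 = $4,859.12
Annual holding cost  = (Q/2)·H = (839/2) × 33.8 = $14,179.10
Total = $4,859.12 + $14,179.10 = $19,038.22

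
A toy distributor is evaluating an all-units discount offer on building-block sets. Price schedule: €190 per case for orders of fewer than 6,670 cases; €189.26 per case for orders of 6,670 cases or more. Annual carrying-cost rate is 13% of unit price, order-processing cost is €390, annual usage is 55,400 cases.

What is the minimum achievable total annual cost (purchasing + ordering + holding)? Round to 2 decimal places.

€10,558,670.11

H₁ = 13%×€190 = €24.7000;  H₂ = 13%×€189.26 = €24.6038
EOQ₁ = √(2×55,400×390/24.7000) = 1,322.68  (< 6,670, feasible at tier 1)
EOQ₂ = √(2×55,400×390/24.6038) = 1,325.26  (< 6,670 → use Q = 6,670 at tier-2 price)
TC(tier 1 (EOQ₁), Q≈1,322.7) = €10,558,670.11
TC(tier 2, Q≈6,670.0) = €10,570,296.95
Minimum at tier 1 (EOQ₁): €10,558,670.11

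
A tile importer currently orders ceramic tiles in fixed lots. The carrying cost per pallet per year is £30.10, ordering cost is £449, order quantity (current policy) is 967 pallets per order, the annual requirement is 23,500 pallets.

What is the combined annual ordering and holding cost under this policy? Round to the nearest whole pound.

£25,465

Orders/yr = 23,500/967 = 24.302; ordering cost = 24.302 × £449 = £10,911.58
Average inventory = 967/2 = 483.5; holding cost = 483.5 × £30.1 = £14,553.35
Total = £10,911.58 + £14,553.35 = £25,464.93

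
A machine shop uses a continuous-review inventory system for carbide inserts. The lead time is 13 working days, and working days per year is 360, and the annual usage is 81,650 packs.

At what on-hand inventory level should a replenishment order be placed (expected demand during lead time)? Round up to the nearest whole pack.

2,949 packs

Daily demand d = 81,650 / 360 = 226.806 packs/day
Demand during lead time = 226.806 × 13 = 2,948.47
Reorder point = 2,948.47 → round up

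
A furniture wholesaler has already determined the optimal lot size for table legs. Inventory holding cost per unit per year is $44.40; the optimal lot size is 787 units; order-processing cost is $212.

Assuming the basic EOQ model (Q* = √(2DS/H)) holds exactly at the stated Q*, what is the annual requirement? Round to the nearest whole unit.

64,858 units per year

Since Q* = (2DS/H)^½, squaring gives Q*²·H = 2DS.
D = Q²H / (2S) = 787² × 44.4 / (2 × 212) = 64,858.45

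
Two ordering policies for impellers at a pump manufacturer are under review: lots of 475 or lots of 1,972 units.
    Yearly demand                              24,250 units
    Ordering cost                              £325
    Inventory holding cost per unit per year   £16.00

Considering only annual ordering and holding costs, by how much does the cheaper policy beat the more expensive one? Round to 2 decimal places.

For each Q, cost = (D/Q)·S + (Q/2)·H.
TC(475) = (24,250/475)×325 + (475/2)×16 = £20,392.11
TC(1,972) = (24,250/1,972)×325 + (1,972/2)×16 = £19,772.58
|ΔTC| = |£20,392.11 − £19,772.58| = £619.53

£619.53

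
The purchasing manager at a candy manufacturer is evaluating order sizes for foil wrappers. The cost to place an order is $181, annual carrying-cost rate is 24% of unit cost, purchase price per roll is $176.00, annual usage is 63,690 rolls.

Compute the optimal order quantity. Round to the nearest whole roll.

739 rolls

Holding cost per roll per year: H = 24% × $176 = $42.2400
Q* = √(2·D·S / H) = √(2·63,690·181 / 42.24) = √545,828.1 ≈ 738.80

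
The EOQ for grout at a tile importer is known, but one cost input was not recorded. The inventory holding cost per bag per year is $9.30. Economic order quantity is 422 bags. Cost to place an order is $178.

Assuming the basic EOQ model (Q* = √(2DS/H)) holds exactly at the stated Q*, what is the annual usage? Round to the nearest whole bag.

4,652 bags per year

EOQ relation: Q² = 2DS/H, so rearrange for the unknown.
D = Q²H / (2S) = 422² × 9.3 / (2 × 178) = 4,652.19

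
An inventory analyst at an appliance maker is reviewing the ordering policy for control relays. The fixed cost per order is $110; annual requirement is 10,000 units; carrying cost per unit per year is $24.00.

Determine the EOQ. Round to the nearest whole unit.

Optimal lot size Q* = (2 × 10,000 × $110 / $24)^½ ≈ 302.77

303 units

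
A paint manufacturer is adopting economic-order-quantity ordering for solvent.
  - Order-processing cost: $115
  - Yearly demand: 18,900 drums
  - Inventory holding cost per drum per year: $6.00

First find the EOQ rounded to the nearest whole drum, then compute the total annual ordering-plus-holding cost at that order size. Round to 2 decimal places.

$5,107.05

Q* = √(2·D·S / H) = √(2·18,900·115 / 6) = √724,500.0 ≈ 851.18 → Q = 851 drums
Ordering: D/Q × S = 18,900/851 × $115 = $2,554.05
Holding:  Q/2 × H = 851/2 × $6 = $2,553.00
Total = $2,554.05 + $2,553.00 = $5,107.05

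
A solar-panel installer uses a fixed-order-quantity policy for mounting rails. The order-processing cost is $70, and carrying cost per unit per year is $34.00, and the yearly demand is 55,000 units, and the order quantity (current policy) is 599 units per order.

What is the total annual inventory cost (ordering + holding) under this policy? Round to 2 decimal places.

$16,610.38

Orders/yr = 55,000/599 = 91.820; ordering cost = 91.820 × $70 = $6,427.38
Average inventory = 599/2 = 299.5; holding cost = 299.5 × $34 = $10,183.00
Total = $6,427.38 + $10,183.00 = $16,610.38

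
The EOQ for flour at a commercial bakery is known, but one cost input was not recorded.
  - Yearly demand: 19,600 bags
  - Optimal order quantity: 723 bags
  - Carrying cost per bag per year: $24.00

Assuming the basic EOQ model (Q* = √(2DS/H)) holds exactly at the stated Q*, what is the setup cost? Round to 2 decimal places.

From Q* = √(2DS/H) ⇒ Q*² = 2DS/H.
S = Q²H / (2D) = 723² × 24 / (2 × 19,600) = 320.0382

$320.04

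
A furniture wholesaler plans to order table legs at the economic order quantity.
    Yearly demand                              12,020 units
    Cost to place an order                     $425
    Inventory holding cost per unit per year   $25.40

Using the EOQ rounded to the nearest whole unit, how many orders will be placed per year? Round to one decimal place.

Optimal lot size Q* = (2 × 12,020 × $425 / $25.4)^½ ≈ 634.23 → Q = 634
Orders per year = D/Q = 12,020 / 634 = 18.959

19.0 orders per year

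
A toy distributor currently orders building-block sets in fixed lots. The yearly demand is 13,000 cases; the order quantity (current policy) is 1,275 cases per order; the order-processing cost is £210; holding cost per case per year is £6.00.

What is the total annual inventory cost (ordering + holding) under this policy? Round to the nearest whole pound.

£5,966

Annual ordering cost = (D/Q)·S = (13,000/1,275) × 210 = £2,141.18
Annual holding cost  = (Q/2)·H = (1,275/2) × 6 = £3,825.00
Total = £2,141.18 + £3,825.00 = £5,966.18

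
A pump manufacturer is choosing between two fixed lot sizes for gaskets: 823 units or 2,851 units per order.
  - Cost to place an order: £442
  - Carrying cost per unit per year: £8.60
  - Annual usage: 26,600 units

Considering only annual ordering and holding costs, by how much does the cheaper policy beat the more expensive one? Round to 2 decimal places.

TC(Q) = (D/Q)S + (Q/2)H
TC(823) = (26,600/823)×442 + (823/2)×8.6 = £17,824.68
TC(2,851) = (26,600/2,851)×442 + (2,851/2)×8.6 = £16,383.19
|ΔTC| = |£17,824.68 − £16,383.19| = £1,441.50

£1,441.50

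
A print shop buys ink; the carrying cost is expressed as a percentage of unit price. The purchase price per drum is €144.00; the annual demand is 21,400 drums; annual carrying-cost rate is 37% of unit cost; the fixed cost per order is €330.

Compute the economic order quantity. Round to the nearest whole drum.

H = i·C = 0.37 × €144 = €53.2800 per drum-year
Q* = √(2·D·S / H) = √(2·21,400·330 / 53.28) = √265,090.1 ≈ 514.87

515 drums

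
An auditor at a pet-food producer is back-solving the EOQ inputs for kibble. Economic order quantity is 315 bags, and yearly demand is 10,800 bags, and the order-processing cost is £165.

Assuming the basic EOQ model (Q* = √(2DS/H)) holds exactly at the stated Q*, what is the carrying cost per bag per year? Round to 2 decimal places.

EOQ relation: Q² = 2DS/H, so rearrange for the unknown.
H = 2DS / Q² = 2 × 10,800 × 165 / 315² = 35.9184

£35.92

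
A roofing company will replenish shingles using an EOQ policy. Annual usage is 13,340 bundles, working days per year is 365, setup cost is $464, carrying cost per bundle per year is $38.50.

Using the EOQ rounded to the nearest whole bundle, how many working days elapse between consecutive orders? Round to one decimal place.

15.5 days

EOQ = √(2DS/H) = √(2 × 13,340 × 464 / 38.5)
    = √(321,545.97) ≈ 567.05 → Q = 567 bundles
T = Q/D × 365 days = 567/13,340 × 365 = 15.514 days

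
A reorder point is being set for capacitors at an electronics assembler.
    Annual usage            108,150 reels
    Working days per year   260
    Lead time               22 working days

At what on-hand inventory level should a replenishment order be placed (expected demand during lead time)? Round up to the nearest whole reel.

Daily demand d = 108,150 / 260 = 415.962 reels/day
Demand during lead time = 415.962 × 22 = 9,151.15
Reorder point = 9,151.15 → round up

9,152 reels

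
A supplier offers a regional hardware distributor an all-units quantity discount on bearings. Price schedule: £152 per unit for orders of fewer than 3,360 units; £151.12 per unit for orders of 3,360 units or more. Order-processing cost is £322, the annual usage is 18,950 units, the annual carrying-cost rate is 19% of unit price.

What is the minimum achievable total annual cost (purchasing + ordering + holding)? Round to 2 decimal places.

£2,899,173.54

H₁ = 19%×£152 = £28.8800;  H₂ = 19%×£151.12 = £28.7128
EOQ₁ = √(2×18,950×322/28.8800) = 650.05  (< 3,360, feasible at tier 1)
EOQ₂ = √(2×18,950×322/28.7128) = 651.94  (< 3,360 → use Q = 3,360 at tier-2 price)
TC(tier 1 (EOQ₁), Q≈650.1) = £2,899,173.54
TC(tier 2, Q≈3,360.0) = £2,913,777.55
Minimum at tier 1 (EOQ₁): £2,899,173.54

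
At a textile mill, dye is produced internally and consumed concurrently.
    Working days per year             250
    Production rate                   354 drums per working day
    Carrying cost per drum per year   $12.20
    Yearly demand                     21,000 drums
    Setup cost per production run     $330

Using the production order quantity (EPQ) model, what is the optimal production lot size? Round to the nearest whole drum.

1,220 drums

Daily demand d = 21,000/250 = 84.000; p = 354; 1 − d/p = 0.76271
EPQ = √(2DS / (H(1 − d/p)))
    = √(2 × 21,000 × 330 / (12.2 × 0.76271)) ≈ 1,220.45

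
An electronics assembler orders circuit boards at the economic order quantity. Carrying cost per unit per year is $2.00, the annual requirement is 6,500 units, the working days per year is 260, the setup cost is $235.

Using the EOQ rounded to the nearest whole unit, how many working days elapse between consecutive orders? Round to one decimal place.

EOQ = √(2DS/H) = √(2 × 6,500 × 235 / 2)
    = √(1,527,500.00) ≈ 1,235.92 → Q = 1,236 units
Days between orders = 260 / (D/Q) = 260 / 5.259 ≈ 49.440

49.4 days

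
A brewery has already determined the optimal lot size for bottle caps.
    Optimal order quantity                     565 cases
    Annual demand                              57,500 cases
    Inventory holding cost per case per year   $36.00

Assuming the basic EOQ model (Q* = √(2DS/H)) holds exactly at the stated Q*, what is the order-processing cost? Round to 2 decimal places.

Since Q* = (2DS/H)^½, squaring gives Q*²·H = 2DS.
S = Q²H / (2D) = 565² × 36 / (2 × 57,500) = 99.9313

$99.93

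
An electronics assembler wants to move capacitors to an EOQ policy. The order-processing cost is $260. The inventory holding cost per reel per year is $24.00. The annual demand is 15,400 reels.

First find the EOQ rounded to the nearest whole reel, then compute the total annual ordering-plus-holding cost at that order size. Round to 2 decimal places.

EOQ = √(2DS/H) = √(2 × 15,400 × 260 / 24)
    = √(333,666.67) ≈ 577.64 → Q = 578 reels
Annual ordering cost = (D/Q)·S = (15,400/578) × 260 = $6,927.34
Annual holding cost  = (Q/2)·H = (578/2) × 24 = $6,936.00
Total = $6,927.34 + $6,936.00 = $13,863.34

$13,863.34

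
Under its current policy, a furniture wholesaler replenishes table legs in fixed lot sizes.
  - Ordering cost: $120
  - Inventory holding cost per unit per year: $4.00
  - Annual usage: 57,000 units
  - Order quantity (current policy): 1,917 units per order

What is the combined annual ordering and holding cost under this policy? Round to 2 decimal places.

Annual ordering cost = (D/Q)·S = (57,000/1,917) × 120 = $3,568.08
Annual holding cost  = (Q/2)·H = (1,917/2) × 4 = $3,834.00
Total = $3,568.08 + $3,834.00 = $7,402.08

$7,402.08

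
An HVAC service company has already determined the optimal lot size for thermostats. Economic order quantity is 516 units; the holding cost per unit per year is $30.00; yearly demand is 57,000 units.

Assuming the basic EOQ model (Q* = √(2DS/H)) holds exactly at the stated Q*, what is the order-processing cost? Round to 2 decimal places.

EOQ relation: Q² = 2DS/H, so rearrange for the unknown.
S = Q²H / (2D) = 516² × 30 / (2 × 57,000) = 70.0674

$70.07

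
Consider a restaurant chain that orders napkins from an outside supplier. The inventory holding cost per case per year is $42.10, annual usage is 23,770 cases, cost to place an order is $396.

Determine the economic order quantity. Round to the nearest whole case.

669 cases

EOQ = √(2DS/H) = √(2 × 23,770 × 396 / 42.1)
    = √(447,169.60) ≈ 668.71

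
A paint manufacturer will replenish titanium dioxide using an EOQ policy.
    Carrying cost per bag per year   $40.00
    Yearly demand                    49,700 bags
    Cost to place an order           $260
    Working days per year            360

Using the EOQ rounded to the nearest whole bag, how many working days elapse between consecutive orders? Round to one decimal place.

5.8 days

2DS/H = 2·49,700·260/40 = 646,100.00
EOQ = √646,100.00 ≈ 803.80 → Q = 804 bags
Days between orders = 360 / (D/Q) = 360 / 61.816 ≈ 5.824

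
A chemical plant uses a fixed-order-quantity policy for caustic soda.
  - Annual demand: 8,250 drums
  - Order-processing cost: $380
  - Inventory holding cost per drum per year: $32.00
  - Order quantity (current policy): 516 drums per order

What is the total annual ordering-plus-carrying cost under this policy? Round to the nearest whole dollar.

Orders/yr = 8,250/516 = 15.988; ordering cost = 15.988 × $380 = $6,075.58
Average inventory = 516/2 = 258; holding cost = 258 × $32 = $8,256.00
Total = $6,075.58 + $8,256.00 = $14,331.58

$14,332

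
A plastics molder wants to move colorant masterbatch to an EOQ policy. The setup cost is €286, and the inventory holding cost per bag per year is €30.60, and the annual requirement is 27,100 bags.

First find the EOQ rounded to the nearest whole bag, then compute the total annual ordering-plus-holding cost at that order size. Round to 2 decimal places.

Optimal lot size Q* = (2 × 27,100 × €286 / €30.6)^½ ≈ 711.74 → Q = 712 bags
Annual ordering cost = (D/Q)·S = (27,100/712) × 286 = €10,885.67
Annual holding cost  = (Q/2)·H = (712/2) × 30.6 = €10,893.60
Total = €10,885.67 + €10,893.60 = €21,779.27

€21,779.27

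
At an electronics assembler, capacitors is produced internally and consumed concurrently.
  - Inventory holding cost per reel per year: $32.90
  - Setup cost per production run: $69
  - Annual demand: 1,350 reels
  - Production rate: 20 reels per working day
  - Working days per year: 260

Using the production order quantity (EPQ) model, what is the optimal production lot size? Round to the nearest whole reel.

87 reels

Daily demand d = 1,350/260 = 5.192; p = 20; 1 − d/p = 0.74038
EPQ = √(2DS / (H(1 − d/p)))
    = √(2 × 1,350 × 69 / (32.9 × 0.74038)) ≈ 87.45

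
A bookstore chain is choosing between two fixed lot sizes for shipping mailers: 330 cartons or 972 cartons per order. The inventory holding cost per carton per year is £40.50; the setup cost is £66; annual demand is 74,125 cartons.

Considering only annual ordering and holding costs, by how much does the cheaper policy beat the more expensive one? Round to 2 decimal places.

Annual cost at Q: ordering D·S/Q plus holding Q·H/2.
TC(330) = (74,125/330)×66 + (330/2)×40.5 = £21,507.50
TC(972) = (74,125/972)×66 + (972/2)×40.5 = £24,716.18
Lots of 330 are cheaper by £3,208.68.

£3,208.68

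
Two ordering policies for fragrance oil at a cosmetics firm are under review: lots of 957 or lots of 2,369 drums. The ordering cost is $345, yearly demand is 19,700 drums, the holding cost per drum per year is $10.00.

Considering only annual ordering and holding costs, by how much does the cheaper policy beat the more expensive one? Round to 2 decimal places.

TC(Q) = (D/Q)S + (Q/2)H
TC(957) = (19,700/957)×345 + (957/2)×10 = $11,886.88
TC(2,369) = (19,700/2,369)×345 + (2,369/2)×10 = $14,713.93
Cheaper: Q = 957.  Difference = $2,827.05

$2,827.05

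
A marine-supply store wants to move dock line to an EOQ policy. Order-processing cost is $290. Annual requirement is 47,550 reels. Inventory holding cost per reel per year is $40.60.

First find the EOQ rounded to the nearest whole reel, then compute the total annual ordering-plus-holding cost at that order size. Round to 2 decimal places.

$33,462.03

2DS/H = 2·47,550·290/40.6 = 679,285.71
EOQ = √679,285.71 ≈ 824.19 → Q = 824 reels
Orders/yr = 47,550/824 = 57.706; ordering cost = 57.706 × $290 = $16,734.83
Average inventory = 824/2 = 412; holding cost = 412 × $40.6 = $16,727.20
Total = $16,734.83 + $16,727.20 = $33,462.03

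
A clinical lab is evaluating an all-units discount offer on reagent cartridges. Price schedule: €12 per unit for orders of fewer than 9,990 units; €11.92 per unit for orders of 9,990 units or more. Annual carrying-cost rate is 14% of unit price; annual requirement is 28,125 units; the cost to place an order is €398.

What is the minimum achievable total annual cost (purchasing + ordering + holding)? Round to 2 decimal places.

H₁ = 14%×€12 = €1.6800;  H₂ = 14%×€11.92 = €1.6688
EOQ₁ = √(2×28,125×398/1.6800) = 3,650.46  (< 9,990, feasible at tier 1)
EOQ₂ = √(2×28,125×398/1.6688) = 3,662.69  (< 9,990 → use Q = 9,990 at tier-2 price)
TC(tier 1 (EOQ₁), Q≈3,650.5) = €343,632.78
TC(tier 2, Q≈9,990.0) = €344,706.15
Minimum at tier 1 (EOQ₁): €343,632.78

€343,632.78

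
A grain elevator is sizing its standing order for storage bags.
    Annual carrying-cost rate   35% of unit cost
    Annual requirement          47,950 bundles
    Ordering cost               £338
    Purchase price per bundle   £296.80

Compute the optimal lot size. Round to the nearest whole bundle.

Carrying cost H = £296.8 × 35% = £103.8800/bundle/yr
EOQ = √(2DS/H) = √(2 × 47,950 × 338 / 103.88)
    = √(312,035.04) ≈ 558.60

559 bundles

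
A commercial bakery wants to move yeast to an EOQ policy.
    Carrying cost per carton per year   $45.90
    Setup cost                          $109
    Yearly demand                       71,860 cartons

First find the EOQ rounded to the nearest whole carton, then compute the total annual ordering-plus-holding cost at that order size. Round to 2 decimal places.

$26,815.03

Optimal lot size Q* = (2 × 71,860 × $109 / $45.9)^½ ≈ 584.21 → Q = 584 cartons
Orders/yr = 71,860/584 = 123.048; ordering cost = 123.048 × $109 = $13,412.23
Average inventory = 584/2 = 292; holding cost = 292 × $45.9 = $13,402.80
Total = $13,412.23 + $13,402.80 = $26,815.03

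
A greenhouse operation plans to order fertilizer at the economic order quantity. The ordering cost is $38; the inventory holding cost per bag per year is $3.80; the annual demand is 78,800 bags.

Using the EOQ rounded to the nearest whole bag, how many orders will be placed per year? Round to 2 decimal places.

62.79 orders per year

Q* = √(2·D·S / H) = √(2·78,800·38 / 3.8) = √1,576,000.0 ≈ 1,255.39 → Q = 1,255
N = D/Q = 78,800/1,255 ≈ 62.789 orders/yr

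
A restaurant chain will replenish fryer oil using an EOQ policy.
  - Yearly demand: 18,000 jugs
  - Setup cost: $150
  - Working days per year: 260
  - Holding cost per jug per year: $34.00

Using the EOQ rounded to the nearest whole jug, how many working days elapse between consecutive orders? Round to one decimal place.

Optimal lot size Q* = (2 × 18,000 × $150 / $34)^½ ≈ 398.53 → Q = 399 jugs
T = Q/D × 260 days = 399/18,000 × 260 = 5.763 days

5.8 days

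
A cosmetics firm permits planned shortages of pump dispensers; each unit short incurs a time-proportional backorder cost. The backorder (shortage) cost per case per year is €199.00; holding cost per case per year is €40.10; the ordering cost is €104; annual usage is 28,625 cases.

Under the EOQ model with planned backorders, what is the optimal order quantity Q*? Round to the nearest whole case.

422 cases

Q* = √(2DS/H) · √((H + b)/b)
   = √(2 × 28,625 × 104 / 40.1) · √((40.1 + 199) / 199)
   = 385.329 × 1.0961 ≈ 422.37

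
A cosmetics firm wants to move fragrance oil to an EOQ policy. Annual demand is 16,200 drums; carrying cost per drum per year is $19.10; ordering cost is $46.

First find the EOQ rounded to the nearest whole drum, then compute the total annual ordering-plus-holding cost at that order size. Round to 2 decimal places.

Q* = √(2·D·S / H) = √(2·16,200·46 / 19.1) = √78,031.4 ≈ 279.34 → Q = 279 drums
Orders/yr = 16,200/279 = 58.065; ordering cost = 58.065 × $46 = $2,670.97
Average inventory = 279/2 = 139.5; holding cost = 139.5 × $19.1 = $2,664.45
Total = $2,670.97 + $2,664.45 = $5,335.42

$5,335.42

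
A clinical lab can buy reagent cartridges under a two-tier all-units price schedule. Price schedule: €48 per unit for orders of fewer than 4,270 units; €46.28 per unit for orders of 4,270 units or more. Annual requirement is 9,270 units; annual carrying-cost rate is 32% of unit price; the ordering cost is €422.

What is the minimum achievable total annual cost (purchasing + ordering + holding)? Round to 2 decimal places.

H₁ = 32%×€48 = €15.3600;  H₂ = 32%×€46.28 = €14.8096
EOQ₁ = √(2×9,270×422/15.3600) = 713.70  (< 4,270, feasible at tier 1)
EOQ₂ = √(2×9,270×422/14.8096) = 726.84  (< 4,270 → use Q = 4,270 at tier-2 price)
TC(tier 1 (EOQ₁), Q≈713.7) = €455,922.43
TC(tier 2, Q≈4,270.0) = €461,550.24
Minimum at tier 1 (EOQ₁): €455,922.43

€455,922.43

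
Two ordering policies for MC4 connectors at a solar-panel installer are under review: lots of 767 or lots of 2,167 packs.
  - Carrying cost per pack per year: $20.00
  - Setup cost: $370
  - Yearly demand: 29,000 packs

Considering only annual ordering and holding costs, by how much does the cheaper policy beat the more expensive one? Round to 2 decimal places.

$4,961.98

For each Q, cost = (D/Q)·S + (Q/2)·H.
TC(767) = (29,000/767)×370 + (767/2)×20 = $21,659.57
TC(2,167) = (29,000/2,167)×370 + (2,167/2)×20 = $26,621.55
Cheaper: Q = 767.  Difference = $4,961.98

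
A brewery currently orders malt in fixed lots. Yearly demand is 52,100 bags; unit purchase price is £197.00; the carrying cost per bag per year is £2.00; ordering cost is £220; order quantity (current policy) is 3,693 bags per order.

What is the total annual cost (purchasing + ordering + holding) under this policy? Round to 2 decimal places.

£10,270,496.71

Orders/yr = 52,100/3,693 = 14.108; ordering cost = 14.108 × £220 = £3,103.71
Average inventory = 3,693/2 = 1846.5; holding cost = 1846.5 × £2 = £3,693.00
Purchase cost = D·C = 52,100 × 197 = £10,263,700.00
Total = £3,103.71 + £3,693.00 + £10,263,700.00 = £10,270,496.71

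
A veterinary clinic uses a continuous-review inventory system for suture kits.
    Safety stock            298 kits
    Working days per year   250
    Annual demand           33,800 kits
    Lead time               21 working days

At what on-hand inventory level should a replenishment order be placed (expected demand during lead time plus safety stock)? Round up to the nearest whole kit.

Daily demand d = 33,800 / 250 = 135.200 kits/day
Demand during lead time = 135.200 × 21 = 2,839.20
Reorder point = 2,839.20 + 298 = 3,137.20 → round up

3,138 kits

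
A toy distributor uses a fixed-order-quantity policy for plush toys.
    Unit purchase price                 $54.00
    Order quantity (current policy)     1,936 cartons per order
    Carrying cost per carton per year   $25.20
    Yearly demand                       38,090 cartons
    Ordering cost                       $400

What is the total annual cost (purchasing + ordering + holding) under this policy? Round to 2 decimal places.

Orders/yr = 38,090/1,936 = 19.675; ordering cost = 19.675 × $400 = $7,869.83
Average inventory = 1,936/2 = 968; holding cost = 968 × $25.2 = $24,393.60
Purchase cost = D·C = 38,090 × 54 = $2,056,860.00
Total = $7,869.83 + $24,393.60 + $2,056,860.00 = $2,089,123.43

$2,089,123.43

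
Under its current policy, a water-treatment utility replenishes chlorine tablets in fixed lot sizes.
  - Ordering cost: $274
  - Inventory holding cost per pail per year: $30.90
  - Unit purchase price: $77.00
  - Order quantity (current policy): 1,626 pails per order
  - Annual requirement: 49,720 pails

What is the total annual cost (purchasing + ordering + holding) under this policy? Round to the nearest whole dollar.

Ordering: D/Q × S = 49,720/1,626 × $274 = $8,378.40
Holding:  Q/2 × H = 1,626/2 × $30.9 = $25,121.70
Purchase cost = D·C = 49,720 × 77 = $3,828,440.00
Total = $8,378.40 + $25,121.70 + $3,828,440.00 = $3,861,940.10

$3,861,940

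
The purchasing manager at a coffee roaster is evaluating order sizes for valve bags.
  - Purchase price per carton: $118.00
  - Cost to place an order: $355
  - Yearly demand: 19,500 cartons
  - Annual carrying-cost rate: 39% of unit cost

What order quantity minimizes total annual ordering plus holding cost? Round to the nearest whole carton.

Carrying cost H = $118 × 39% = $46.0200/carton/yr
Optimal lot size Q* = (2 × 19,500 × $355 / $46.02)^½ ≈ 548.50

548 cartons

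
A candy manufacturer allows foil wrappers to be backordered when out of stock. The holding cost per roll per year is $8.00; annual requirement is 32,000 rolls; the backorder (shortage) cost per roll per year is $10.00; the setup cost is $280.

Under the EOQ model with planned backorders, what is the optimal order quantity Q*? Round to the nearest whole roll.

Basic EOQ = √(2·32,000·280/8) = 1,496.663
Backorder adjustment √((H+b)/b) = √((8+10)/10) = 1.3416
Q* = 1,496.663 × 1.3416 ≈ 2,007.98

2,008 rolls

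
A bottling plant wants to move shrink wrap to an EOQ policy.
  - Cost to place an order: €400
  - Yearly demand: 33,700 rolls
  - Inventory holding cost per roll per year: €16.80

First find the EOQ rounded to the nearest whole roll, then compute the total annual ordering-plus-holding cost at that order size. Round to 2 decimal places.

€21,282.11

EOQ = √(2DS/H) = √(2 × 33,700 × 400 / 16.8)
    = √(1,604,761.90) ≈ 1,266.79 → Q = 1,267 rolls
Annual ordering cost = (D/Q)·S = (33,700/1,267) × 400 = €10,639.31
Annual holding cost  = (Q/2)·H = (1,267/2) × 16.8 = €10,642.80
Total = €10,639.31 + €10,642.80 = €21,282.11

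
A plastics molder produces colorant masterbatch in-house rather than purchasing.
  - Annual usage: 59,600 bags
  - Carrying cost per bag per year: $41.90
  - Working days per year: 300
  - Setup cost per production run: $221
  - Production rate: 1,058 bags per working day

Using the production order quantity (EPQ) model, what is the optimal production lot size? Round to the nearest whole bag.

880 bags

d = 59,600/300 = 198.6667 bags/day;  effective holding cost H(1 − d/p) = 41.9·(1 − 198.6667/1058) = 34.03220
Q* = √(2DS / H_eff) = √(2·59,600·221 / 34.03220) ≈ 879.81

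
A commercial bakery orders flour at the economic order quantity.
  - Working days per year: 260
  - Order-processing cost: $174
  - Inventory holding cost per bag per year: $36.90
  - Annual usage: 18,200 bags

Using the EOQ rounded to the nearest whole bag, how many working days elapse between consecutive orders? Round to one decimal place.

2DS/H = 2·18,200·174/36.9 = 171,642.28
EOQ = √171,642.28 ≈ 414.30 → Q = 414 bags
Days between orders = 260 / (D/Q) = 260 / 43.961 ≈ 5.914

5.9 days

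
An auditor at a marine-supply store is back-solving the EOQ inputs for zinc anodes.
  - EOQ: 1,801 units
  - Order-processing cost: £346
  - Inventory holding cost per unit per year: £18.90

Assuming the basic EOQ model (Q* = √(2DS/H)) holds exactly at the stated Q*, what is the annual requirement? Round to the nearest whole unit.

EOQ relation: Q² = 2DS/H, so rearrange for the unknown.
D = Q²H / (2S) = 1,801² × 18.9 / (2 × 346) = 88,589.68

88,590 units per year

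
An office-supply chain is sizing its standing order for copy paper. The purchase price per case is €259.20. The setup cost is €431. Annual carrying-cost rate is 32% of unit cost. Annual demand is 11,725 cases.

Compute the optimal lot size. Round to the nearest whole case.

349 cases

Carrying cost H = €259.2 × 32% = €82.9440/case/yr
2DS/H = 2·11,725·431/82.944 = 121,852.70
EOQ = √121,852.70 ≈ 349.07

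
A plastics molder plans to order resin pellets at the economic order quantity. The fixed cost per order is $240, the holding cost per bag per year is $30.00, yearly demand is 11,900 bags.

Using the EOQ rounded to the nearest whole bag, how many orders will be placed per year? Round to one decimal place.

27.3 orders per year

Optimal lot size Q* = (2 × 11,900 × $240 / $30)^½ ≈ 436.35 → Q = 436
Orders per year = D/Q = 11,900 / 436 = 27.294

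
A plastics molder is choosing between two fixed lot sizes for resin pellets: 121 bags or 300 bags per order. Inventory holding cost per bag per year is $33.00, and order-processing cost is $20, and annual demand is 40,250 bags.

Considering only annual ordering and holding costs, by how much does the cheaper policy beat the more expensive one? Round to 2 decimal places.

Annual cost at Q: ordering D·S/Q plus holding Q·H/2.
TC(121) = (40,250/121)×20 + (121/2)×33 = $8,649.39
TC(300) = (40,250/300)×20 + (300/2)×33 = $7,633.33
Lots of 300 are cheaper by $1,016.06.

$1,016.06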